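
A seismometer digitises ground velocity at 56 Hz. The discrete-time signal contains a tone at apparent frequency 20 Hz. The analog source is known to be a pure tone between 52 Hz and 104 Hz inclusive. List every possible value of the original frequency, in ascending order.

Frequencies that alias to 20 Hz are k·fs ± 20 Hz for integer k ≥ 0.
k=0: 20 Hz.
k=1: 36 Hz, 76 Hz.
k=2: 92 Hz, 132 Hz.
k=3: 148 Hz, 188 Hz.
Within [52 Hz, 104 Hz]: 76 Hz, 92 Hz.

76 Hz, 92 Hz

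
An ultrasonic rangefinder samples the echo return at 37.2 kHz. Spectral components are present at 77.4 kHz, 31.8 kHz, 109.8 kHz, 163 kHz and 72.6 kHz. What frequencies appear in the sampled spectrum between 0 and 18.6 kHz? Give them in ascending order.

fs/2 = 18.6 kHz.
77.4 kHz mod fs = 3 kHz.
3 kHz ≤ fs/2 = 18.6 kHz, appears at 3 kHz.
31.8 kHz > fs/2 = 18.6 kHz, folds to fs − 31.8 kHz = 5.4 kHz.
109.8 kHz mod fs = 35.4 kHz.
35.4 kHz > fs/2 = 18.6 kHz, folds to fs − 35.4 kHz = 1.8 kHz.
163 kHz mod fs = 14.2 kHz.
14.2 kHz ≤ fs/2 = 18.6 kHz, appears at 14.2 kHz.
72.6 kHz mod fs = 35.4 kHz.
35.4 kHz > fs/2 = 18.6 kHz, folds to fs − 35.4 kHz = 1.8 kHz.
Distinct values: {1.8 kHz, 3 kHz, 5.4 kHz, 14.2 kHz}.

1.8 kHz, 3 kHz, 5.4 kHz, 14.2 kHz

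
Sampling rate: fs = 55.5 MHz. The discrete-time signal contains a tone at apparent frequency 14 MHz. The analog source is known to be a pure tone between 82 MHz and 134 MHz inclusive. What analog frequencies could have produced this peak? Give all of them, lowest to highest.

Frequencies that alias to 14 MHz are k·fs ± 14 MHz for integer k ≥ 0.
k=0: 14 MHz.
k=1: 41.5 MHz, 69.5 MHz.
k=2: 97 MHz, 125 MHz.
k=3: 152.5 MHz, 180.5 MHz.
Within [82 MHz, 134 MHz]: 97 MHz, 125 MHz.

97 MHz, 125 MHz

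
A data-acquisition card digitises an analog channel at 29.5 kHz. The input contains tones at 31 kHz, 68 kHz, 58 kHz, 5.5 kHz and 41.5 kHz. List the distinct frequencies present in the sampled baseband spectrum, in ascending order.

fs/2 = 14.75 kHz.
31 kHz mod fs = 1.5 kHz.
1.5 kHz ≤ fs/2 = 14.75 kHz, appears at 1.5 kHz.
68 kHz mod fs = 9 kHz.
9 kHz ≤ fs/2 = 14.75 kHz, appears at 9 kHz.
58 kHz mod fs = 28.5 kHz.
28.5 kHz > fs/2 = 14.75 kHz, folds to fs − 28.5 kHz = 1 kHz.
5.5 kHz ≤ fs/2 = 14.75 kHz, passes unchanged.
41.5 kHz mod fs = 12 kHz.
12 kHz ≤ fs/2 = 14.75 kHz, appears at 12 kHz.
Distinct values: {1 kHz, 1.5 kHz, 5.5 kHz, 9 kHz, 12 kHz}.

1 kHz, 1.5 kHz, 5.5 kHz, 9 kHz, 12 kHz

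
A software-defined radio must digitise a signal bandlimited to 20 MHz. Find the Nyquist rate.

40 MHz

Nyquist rate = 2 × 20 MHz = 40 MHz.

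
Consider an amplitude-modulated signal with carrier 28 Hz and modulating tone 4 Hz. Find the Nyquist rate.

64 Hz

AM sidebands sit at fc ± fm = 24 Hz and 32 Hz.
Highest-frequency component: 32 Hz.
Nyquist rate = 2 × 32 Hz = 64 Hz.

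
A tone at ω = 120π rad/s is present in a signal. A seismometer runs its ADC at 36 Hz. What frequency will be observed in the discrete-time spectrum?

ω = 120π rad/s → f = ω/(2π) = 60 Hz.
60 Hz mod fs = 24 Hz.
24 Hz > fs/2 = 18 Hz, folds to fs − 24 Hz = 12 Hz.

12 Hz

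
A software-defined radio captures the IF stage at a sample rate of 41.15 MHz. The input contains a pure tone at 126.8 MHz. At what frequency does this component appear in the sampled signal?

3.35 MHz

126.8 MHz mod fs = 3.35 MHz.
3.35 MHz ≤ fs/2 = 20.575 MHz, appears at 3.35 MHz.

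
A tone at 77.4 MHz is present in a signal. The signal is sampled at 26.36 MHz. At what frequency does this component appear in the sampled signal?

1.68 MHz

77.4 MHz mod fs = 24.68 MHz.
24.68 MHz > fs/2 = 13.18 MHz, folds to fs − 24.68 MHz = 1.68 MHz.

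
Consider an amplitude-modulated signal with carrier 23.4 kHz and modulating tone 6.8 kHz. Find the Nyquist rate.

60.4 kHz

AM sidebands sit at fc ± fm = 16.6 kHz and 30.2 kHz.
Highest-frequency component: 30.2 kHz.
Nyquist rate = 2 × 30.2 kHz = 60.4 kHz.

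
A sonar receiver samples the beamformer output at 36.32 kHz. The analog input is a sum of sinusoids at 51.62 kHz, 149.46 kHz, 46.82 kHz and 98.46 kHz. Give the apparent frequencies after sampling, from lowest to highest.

fs/2 = 18.16 kHz.
51.62 kHz mod fs = 15.3 kHz.
15.3 kHz ≤ fs/2 = 18.16 kHz, appears at 15.3 kHz.
149.46 kHz mod fs = 4.18 kHz.
4.18 kHz ≤ fs/2 = 18.16 kHz, appears at 4.18 kHz.
46.82 kHz mod fs = 10.5 kHz.
10.5 kHz ≤ fs/2 = 18.16 kHz, appears at 10.5 kHz.
98.46 kHz mod fs = 25.82 kHz.
25.82 kHz > fs/2 = 18.16 kHz, folds to fs − 25.82 kHz = 10.5 kHz.
Distinct values: {4.18 kHz, 10.5 kHz, 15.3 kHz}.

4.18 kHz, 10.5 kHz, 15.3 kHz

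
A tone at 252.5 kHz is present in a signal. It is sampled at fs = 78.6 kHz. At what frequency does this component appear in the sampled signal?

252.5 kHz mod fs = 16.7 kHz.
16.7 kHz ≤ fs/2 = 39.3 kHz, appears at 16.7 kHz.

16.7 kHz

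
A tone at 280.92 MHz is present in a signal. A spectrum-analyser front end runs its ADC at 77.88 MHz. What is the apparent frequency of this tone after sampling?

280.92 MHz mod fs = 47.28 MHz.
47.28 MHz > fs/2 = 38.94 MHz, folds to fs − 47.28 MHz = 30.6 MHz.

30.6 MHz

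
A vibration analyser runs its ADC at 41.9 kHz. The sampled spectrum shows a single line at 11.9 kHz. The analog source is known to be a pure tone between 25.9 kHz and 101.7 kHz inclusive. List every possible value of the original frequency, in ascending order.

30 kHz, 53.8 kHz, 71.9 kHz, 95.7 kHz

Frequencies that alias to 11.9 kHz are k·fs ± 11.9 kHz for integer k ≥ 0.
k=0: 11.9 kHz.
k=1: 30 kHz, 53.8 kHz.
k=2: 71.9 kHz, 95.7 kHz.
k=3: 113.8 kHz, 137.6 kHz.
Within [25.9 kHz, 101.7 kHz]: 30 kHz, 53.8 kHz, 71.9 kHz, 95.7 kHz.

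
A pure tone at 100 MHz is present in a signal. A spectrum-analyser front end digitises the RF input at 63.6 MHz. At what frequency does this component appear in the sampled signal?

27.2 MHz

100 MHz mod fs = 36.4 MHz.
36.4 MHz > fs/2 = 31.8 MHz, folds to fs − 36.4 MHz = 27.2 MHz.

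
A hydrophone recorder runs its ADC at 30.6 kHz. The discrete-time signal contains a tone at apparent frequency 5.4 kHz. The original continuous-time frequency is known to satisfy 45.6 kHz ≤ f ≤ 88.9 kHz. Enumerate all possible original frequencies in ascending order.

Frequencies that alias to 5.4 kHz are k·fs ± 5.4 kHz for integer k ≥ 0.
k=0: 5.4 kHz.
k=1: 25.2 kHz, 36 kHz.
k=2: 55.8 kHz, 66.6 kHz.
k=3: 86.4 kHz, 97.2 kHz.
k=4: 117 kHz, 127.8 kHz.
Within [45.6 kHz, 88.9 kHz]: 55.8 kHz, 66.6 kHz, 86.4 kHz.

55.8 kHz, 66.6 kHz, 86.4 kHz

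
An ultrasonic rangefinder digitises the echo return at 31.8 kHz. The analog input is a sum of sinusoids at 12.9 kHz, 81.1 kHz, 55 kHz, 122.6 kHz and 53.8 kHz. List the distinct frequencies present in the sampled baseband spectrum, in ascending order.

4.6 kHz, 8.6 kHz, 9.8 kHz, 12.9 kHz, 14.3 kHz

fs/2 = 15.9 kHz.
12.9 kHz ≤ fs/2 = 15.9 kHz, passes unchanged.
81.1 kHz mod fs = 17.5 kHz.
17.5 kHz > fs/2 = 15.9 kHz, folds to fs − 17.5 kHz = 14.3 kHz.
55 kHz mod fs = 23.2 kHz.
23.2 kHz > fs/2 = 15.9 kHz, folds to fs − 23.2 kHz = 8.6 kHz.
122.6 kHz mod fs = 27.2 kHz.
27.2 kHz > fs/2 = 15.9 kHz, folds to fs − 27.2 kHz = 4.6 kHz.
53.8 kHz mod fs = 22 kHz.
22 kHz > fs/2 = 15.9 kHz, folds to fs − 22 kHz = 9.8 kHz.
Distinct values: {4.6 kHz, 8.6 kHz, 9.8 kHz, 12.9 kHz, 14.3 kHz}.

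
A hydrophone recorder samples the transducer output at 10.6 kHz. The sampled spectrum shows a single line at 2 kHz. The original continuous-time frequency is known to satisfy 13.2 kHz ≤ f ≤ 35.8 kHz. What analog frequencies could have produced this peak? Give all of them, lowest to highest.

Frequencies that alias to 2 kHz are k·fs ± 2 kHz for integer k ≥ 0.
k=0: 2 kHz.
k=1: 8.6 kHz, 12.6 kHz.
k=2: 19.2 kHz, 23.2 kHz.
k=3: 29.8 kHz, 33.8 kHz.
k=4: 40.4 kHz, 44.4 kHz.
Within [13.2 kHz, 35.8 kHz]: 19.2 kHz, 23.2 kHz, 29.8 kHz, 33.8 kHz.

19.2 kHz, 23.2 kHz, 29.8 kHz, 33.8 kHz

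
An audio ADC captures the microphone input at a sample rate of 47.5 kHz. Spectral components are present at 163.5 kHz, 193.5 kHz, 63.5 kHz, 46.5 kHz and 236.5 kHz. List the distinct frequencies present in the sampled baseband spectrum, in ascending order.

1 kHz, 3.5 kHz, 16 kHz, 21 kHz

fs/2 = 23.75 kHz.
163.5 kHz mod fs = 21 kHz.
21 kHz ≤ fs/2 = 23.75 kHz, appears at 21 kHz.
193.5 kHz mod fs = 3.5 kHz.
3.5 kHz ≤ fs/2 = 23.75 kHz, appears at 3.5 kHz.
63.5 kHz mod fs = 16 kHz.
16 kHz ≤ fs/2 = 23.75 kHz, appears at 16 kHz.
46.5 kHz > fs/2 = 23.75 kHz, folds to fs − 46.5 kHz = 1 kHz.
236.5 kHz mod fs = 46.5 kHz.
46.5 kHz > fs/2 = 23.75 kHz, folds to fs − 46.5 kHz = 1 kHz.
Distinct values: {1 kHz, 3.5 kHz, 16 kHz, 21 kHz}.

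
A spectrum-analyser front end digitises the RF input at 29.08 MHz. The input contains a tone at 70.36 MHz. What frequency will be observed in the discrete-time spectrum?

70.36 MHz mod fs = 12.2 MHz.
12.2 MHz ≤ fs/2 = 14.54 MHz, appears at 12.2 MHz.

12.2 MHz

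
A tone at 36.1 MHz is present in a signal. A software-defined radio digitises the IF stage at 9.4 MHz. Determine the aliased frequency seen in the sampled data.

1.5 MHz

36.1 MHz mod fs = 7.9 MHz.
7.9 MHz > fs/2 = 4.7 MHz, folds to fs − 7.9 MHz = 1.5 MHz.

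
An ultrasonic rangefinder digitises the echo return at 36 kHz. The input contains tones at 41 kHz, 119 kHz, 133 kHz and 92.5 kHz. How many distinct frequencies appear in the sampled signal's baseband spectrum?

3

fs/2 = 18 kHz.
41 kHz mod fs = 5 kHz.
5 kHz ≤ fs/2 = 18 kHz, appears at 5 kHz.
119 kHz mod fs = 11 kHz.
11 kHz ≤ fs/2 = 18 kHz, appears at 11 kHz.
133 kHz mod fs = 25 kHz.
25 kHz > fs/2 = 18 kHz, folds to fs − 25 kHz = 11 kHz.
92.5 kHz mod fs = 20.5 kHz.
20.5 kHz > fs/2 = 18 kHz, folds to fs − 20.5 kHz = 15.5 kHz.
Distinct values: {5 kHz, 11 kHz, 15.5 kHz} → 3.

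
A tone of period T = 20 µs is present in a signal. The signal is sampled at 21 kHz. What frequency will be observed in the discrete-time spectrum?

T = 20 µs → f = 1/T = 50 kHz.
50 kHz mod fs = 8 kHz.
8 kHz ≤ fs/2 = 10.5 kHz, appears at 8 kHz.

8 kHz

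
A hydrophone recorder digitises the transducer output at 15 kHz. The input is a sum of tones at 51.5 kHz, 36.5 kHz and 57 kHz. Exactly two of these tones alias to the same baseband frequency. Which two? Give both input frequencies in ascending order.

36.5 kHz, 51.5 kHz

fs/2 = 7.5 kHz.
51.5 kHz mod fs = 6.5 kHz.
6.5 kHz ≤ fs/2 = 7.5 kHz, appears at 6.5 kHz.
36.5 kHz mod fs = 6.5 kHz.
6.5 kHz ≤ fs/2 = 7.5 kHz, appears at 6.5 kHz.
57 kHz mod fs = 12 kHz.
12 kHz > fs/2 = 7.5 kHz, folds to fs − 12 kHz = 3 kHz.
36.5 kHz and 51.5 kHz both map to 6.5 kHz.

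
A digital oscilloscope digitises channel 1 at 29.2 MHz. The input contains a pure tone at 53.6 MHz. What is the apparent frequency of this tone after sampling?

53.6 MHz mod fs = 24.4 MHz.
24.4 MHz > fs/2 = 14.6 MHz, folds to fs − 24.4 MHz = 4.8 MHz.

4.8 MHz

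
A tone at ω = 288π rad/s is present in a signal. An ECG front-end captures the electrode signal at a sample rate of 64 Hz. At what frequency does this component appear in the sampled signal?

ω = 288π rad/s → f = ω/(2π) = 144 Hz.
144 Hz mod fs = 16 Hz.
16 Hz ≤ fs/2 = 32 Hz, appears at 16 Hz.

16 Hz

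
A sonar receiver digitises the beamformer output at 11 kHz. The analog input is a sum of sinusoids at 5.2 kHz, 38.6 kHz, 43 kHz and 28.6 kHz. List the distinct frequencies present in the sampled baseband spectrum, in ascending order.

1 kHz, 4.4 kHz, 5.2 kHz, 5.4 kHz

fs/2 = 5.5 kHz.
5.2 kHz ≤ fs/2 = 5.5 kHz, passes unchanged.
38.6 kHz mod fs = 5.6 kHz.
5.6 kHz > fs/2 = 5.5 kHz, folds to fs − 5.6 kHz = 5.4 kHz.
43 kHz mod fs = 10 kHz.
10 kHz > fs/2 = 5.5 kHz, folds to fs − 10 kHz = 1 kHz.
28.6 kHz mod fs = 6.6 kHz.
6.6 kHz > fs/2 = 5.5 kHz, folds to fs − 6.6 kHz = 4.4 kHz.
Distinct values: {1 kHz, 4.4 kHz, 5.2 kHz, 5.4 kHz}.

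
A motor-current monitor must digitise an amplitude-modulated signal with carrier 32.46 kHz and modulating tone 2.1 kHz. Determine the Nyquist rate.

AM sidebands sit at fc ± fm = 30.36 kHz and 34.56 kHz.
Highest-frequency component: 34.56 kHz.
Nyquist rate = 2 × 34.56 kHz = 69.12 kHz.

69.12 kHz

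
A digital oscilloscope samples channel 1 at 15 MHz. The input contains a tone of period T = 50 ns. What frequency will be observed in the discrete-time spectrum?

T = 50 ns → f = 1/T = 20 MHz.
20 MHz mod fs = 5 MHz.
5 MHz ≤ fs/2 = 7.5 MHz, appears at 5 MHz.

5 MHz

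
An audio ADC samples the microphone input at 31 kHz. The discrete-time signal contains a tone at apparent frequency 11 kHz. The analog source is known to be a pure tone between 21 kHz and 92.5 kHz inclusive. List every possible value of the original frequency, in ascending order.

Frequencies that alias to 11 kHz are k·fs ± 11 kHz for integer k ≥ 0.
k=0: 11 kHz.
k=1: 20 kHz, 42 kHz.
k=2: 51 kHz, 73 kHz.
k=3: 82 kHz, 104 kHz.
k=4: 113 kHz, 135 kHz.
Within [21 kHz, 92.5 kHz]: 42 kHz, 51 kHz, 73 kHz, 82 kHz.

42 kHz, 51 kHz, 73 kHz, 82 kHz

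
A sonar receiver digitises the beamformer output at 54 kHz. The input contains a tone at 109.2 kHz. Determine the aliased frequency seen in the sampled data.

109.2 kHz mod fs = 1.2 kHz.
1.2 kHz ≤ fs/2 = 27 kHz, appears at 1.2 kHz.

1.2 kHz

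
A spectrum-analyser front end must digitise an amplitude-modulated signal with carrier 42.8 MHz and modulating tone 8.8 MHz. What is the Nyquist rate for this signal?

AM sidebands sit at fc ± fm = 34 MHz and 51.6 MHz.
Highest-frequency component: 51.6 MHz.
Nyquist rate = 2 × 51.6 MHz = 103.2 MHz.

103.2 MHz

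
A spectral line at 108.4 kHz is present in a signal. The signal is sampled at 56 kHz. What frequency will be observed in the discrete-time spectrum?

3.6 kHz

108.4 kHz mod fs = 52.4 kHz.
52.4 kHz > fs/2 = 28 kHz, folds to fs − 52.4 kHz = 3.6 kHz.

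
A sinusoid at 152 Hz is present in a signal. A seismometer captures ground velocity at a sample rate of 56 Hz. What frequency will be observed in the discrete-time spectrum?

16 Hz

152 Hz mod fs = 40 Hz.
40 Hz > fs/2 = 28 Hz, folds to fs − 40 Hz = 16 Hz.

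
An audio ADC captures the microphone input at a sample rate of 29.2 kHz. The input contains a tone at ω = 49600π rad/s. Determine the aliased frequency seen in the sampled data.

4.4 kHz

ω = 49600π rad/s → f = ω/(2π) = 24800 Hz = 24.8 kHz.
24.8 kHz > fs/2 = 14.6 kHz, folds to fs − 24.8 kHz = 4.4 kHz.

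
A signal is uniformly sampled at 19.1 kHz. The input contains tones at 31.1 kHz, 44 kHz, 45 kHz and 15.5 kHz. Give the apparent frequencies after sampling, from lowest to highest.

3.6 kHz, 5.8 kHz, 6.8 kHz, 7.1 kHz

fs/2 = 9.55 kHz.
31.1 kHz mod fs = 12 kHz.
12 kHz > fs/2 = 9.55 kHz, folds to fs − 12 kHz = 7.1 kHz.
44 kHz mod fs = 5.8 kHz.
5.8 kHz ≤ fs/2 = 9.55 kHz, appears at 5.8 kHz.
45 kHz mod fs = 6.8 kHz.
6.8 kHz ≤ fs/2 = 9.55 kHz, appears at 6.8 kHz.
15.5 kHz > fs/2 = 9.55 kHz, folds to fs − 15.5 kHz = 3.6 kHz.
Distinct values: {3.6 kHz, 5.8 kHz, 6.8 kHz, 7.1 kHz}.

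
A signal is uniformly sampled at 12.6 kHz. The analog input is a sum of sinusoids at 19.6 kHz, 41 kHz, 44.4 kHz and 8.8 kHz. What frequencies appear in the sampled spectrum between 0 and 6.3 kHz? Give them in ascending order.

3.2 kHz, 3.8 kHz, 5.6 kHz, 6 kHz

fs/2 = 6.3 kHz.
19.6 kHz mod fs = 7 kHz.
7 kHz > fs/2 = 6.3 kHz, folds to fs − 7 kHz = 5.6 kHz.
41 kHz mod fs = 3.2 kHz.
3.2 kHz ≤ fs/2 = 6.3 kHz, appears at 3.2 kHz.
44.4 kHz mod fs = 6.6 kHz.
6.6 kHz > fs/2 = 6.3 kHz, folds to fs − 6.6 kHz = 6 kHz.
8.8 kHz > fs/2 = 6.3 kHz, folds to fs − 8.8 kHz = 3.8 kHz.
Distinct values: {3.2 kHz, 3.8 kHz, 5.6 kHz, 6 kHz}.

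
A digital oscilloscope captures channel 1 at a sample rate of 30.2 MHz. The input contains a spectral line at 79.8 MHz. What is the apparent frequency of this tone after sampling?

79.8 MHz mod fs = 19.4 MHz.
19.4 MHz > fs/2 = 15.1 MHz, folds to fs − 19.4 MHz = 10.8 MHz.

10.8 MHz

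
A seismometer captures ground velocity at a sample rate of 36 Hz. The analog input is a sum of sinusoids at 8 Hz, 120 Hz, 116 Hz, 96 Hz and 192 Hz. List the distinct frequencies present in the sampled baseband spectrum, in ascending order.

8 Hz, 12 Hz

fs/2 = 18 Hz.
8 Hz ≤ fs/2 = 18 Hz, passes unchanged.
120 Hz mod fs = 12 Hz.
12 Hz ≤ fs/2 = 18 Hz, appears at 12 Hz.
116 Hz mod fs = 8 Hz.
8 Hz ≤ fs/2 = 18 Hz, appears at 8 Hz.
96 Hz mod fs = 24 Hz.
24 Hz > fs/2 = 18 Hz, folds to fs − 24 Hz = 12 Hz.
192 Hz mod fs = 12 Hz.
12 Hz ≤ fs/2 = 18 Hz, appears at 12 Hz.
Distinct values: {8 Hz, 12 Hz}.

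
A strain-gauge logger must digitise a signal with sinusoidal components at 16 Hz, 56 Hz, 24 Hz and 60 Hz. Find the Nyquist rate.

120 Hz

Highest-frequency component: 60 Hz.
Nyquist rate = 2 × 60 Hz = 120 Hz.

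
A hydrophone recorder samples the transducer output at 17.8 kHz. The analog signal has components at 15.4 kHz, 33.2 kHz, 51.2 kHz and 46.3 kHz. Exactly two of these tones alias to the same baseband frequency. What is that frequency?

2.4 kHz

fs/2 = 8.9 kHz.
15.4 kHz > fs/2 = 8.9 kHz, folds to fs − 15.4 kHz = 2.4 kHz.
33.2 kHz mod fs = 15.4 kHz.
15.4 kHz > fs/2 = 8.9 kHz, folds to fs − 15.4 kHz = 2.4 kHz.
51.2 kHz mod fs = 15.6 kHz.
15.6 kHz > fs/2 = 8.9 kHz, folds to fs − 15.6 kHz = 2.2 kHz.
46.3 kHz mod fs = 10.7 kHz.
10.7 kHz > fs/2 = 8.9 kHz, folds to fs − 10.7 kHz = 7.1 kHz.
15.4 kHz and 33.2 kHz both map to 2.4 kHz.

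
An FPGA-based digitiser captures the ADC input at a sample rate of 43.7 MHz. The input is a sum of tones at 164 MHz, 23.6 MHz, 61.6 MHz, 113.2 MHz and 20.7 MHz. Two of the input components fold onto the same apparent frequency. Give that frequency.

17.9 MHz

fs/2 = 21.85 MHz.
164 MHz mod fs = 32.9 MHz.
32.9 MHz > fs/2 = 21.85 MHz, folds to fs − 32.9 MHz = 10.8 MHz.
23.6 MHz > fs/2 = 21.85 MHz, folds to fs − 23.6 MHz = 20.1 MHz.
61.6 MHz mod fs = 17.9 MHz.
17.9 MHz ≤ fs/2 = 21.85 MHz, appears at 17.9 MHz.
113.2 MHz mod fs = 25.8 MHz.
25.8 MHz > fs/2 = 21.85 MHz, folds to fs − 25.8 MHz = 17.9 MHz.
20.7 MHz ≤ fs/2 = 21.85 MHz, passes unchanged.
61.6 MHz and 113.2 MHz both map to 17.9 MHz.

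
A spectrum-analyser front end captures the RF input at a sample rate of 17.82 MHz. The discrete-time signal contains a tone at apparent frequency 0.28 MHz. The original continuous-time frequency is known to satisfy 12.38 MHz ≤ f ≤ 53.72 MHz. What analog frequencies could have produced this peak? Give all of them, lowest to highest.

17.54 MHz, 18.1 MHz, 35.36 MHz, 35.92 MHz, 53.18 MHz

Frequencies that alias to 0.28 MHz are k·fs ± 0.28 MHz for integer k ≥ 0.
k=0: 0.28 MHz.
k=1: 17.54 MHz, 18.1 MHz.
k=2: 35.36 MHz, 35.92 MHz.
k=3: 53.18 MHz, 53.74 MHz.
k=4: 71 MHz, 71.56 MHz.
Within [12.38 MHz, 53.72 MHz]: 17.54 MHz, 18.1 MHz, 35.36 MHz, 35.92 MHz, 53.18 MHz.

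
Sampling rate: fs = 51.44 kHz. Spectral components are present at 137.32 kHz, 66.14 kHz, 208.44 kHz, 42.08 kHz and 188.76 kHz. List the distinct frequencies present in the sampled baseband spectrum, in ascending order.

2.68 kHz, 9.36 kHz, 14.7 kHz, 17 kHz

fs/2 = 25.72 kHz.
137.32 kHz mod fs = 34.44 kHz.
34.44 kHz > fs/2 = 25.72 kHz, folds to fs − 34.44 kHz = 17 kHz.
66.14 kHz mod fs = 14.7 kHz.
14.7 kHz ≤ fs/2 = 25.72 kHz, appears at 14.7 kHz.
208.44 kHz mod fs = 2.68 kHz.
2.68 kHz ≤ fs/2 = 25.72 kHz, appears at 2.68 kHz.
42.08 kHz > fs/2 = 25.72 kHz, folds to fs − 42.08 kHz = 9.36 kHz.
188.76 kHz mod fs = 34.44 kHz.
34.44 kHz > fs/2 = 25.72 kHz, folds to fs − 34.44 kHz = 17 kHz.
Distinct values: {2.68 kHz, 9.36 kHz, 14.7 kHz, 17 kHz}.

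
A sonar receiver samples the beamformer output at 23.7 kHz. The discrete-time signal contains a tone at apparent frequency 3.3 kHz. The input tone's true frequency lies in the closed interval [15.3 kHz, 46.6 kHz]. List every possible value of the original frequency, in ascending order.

20.4 kHz, 27 kHz, 44.1 kHz

Frequencies that alias to 3.3 kHz are k·fs ± 3.3 kHz for integer k ≥ 0.
k=0: 3.3 kHz.
k=1: 20.4 kHz, 27 kHz.
k=2: 44.1 kHz, 50.7 kHz.
k=3: 67.8 kHz, 74.4 kHz.
Within [15.3 kHz, 46.6 kHz]: 20.4 kHz, 27 kHz, 44.1 kHz.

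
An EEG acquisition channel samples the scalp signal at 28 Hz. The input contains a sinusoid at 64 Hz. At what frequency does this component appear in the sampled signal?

64 Hz mod fs = 8 Hz.
8 Hz ≤ fs/2 = 14 Hz, appears at 8 Hz.

8 Hz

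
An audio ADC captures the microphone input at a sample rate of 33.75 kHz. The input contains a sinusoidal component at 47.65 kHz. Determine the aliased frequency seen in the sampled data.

13.9 kHz

47.65 kHz mod fs = 13.9 kHz.
13.9 kHz ≤ fs/2 = 16.875 kHz, appears at 13.9 kHz.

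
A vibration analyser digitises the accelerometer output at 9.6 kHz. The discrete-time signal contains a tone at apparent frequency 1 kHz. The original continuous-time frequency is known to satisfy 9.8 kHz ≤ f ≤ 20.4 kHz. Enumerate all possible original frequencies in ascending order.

Frequencies that alias to 1 kHz are k·fs ± 1 kHz for integer k ≥ 0.
k=0: 1 kHz.
k=1: 8.6 kHz, 10.6 kHz.
k=2: 18.2 kHz, 20.2 kHz.
k=3: 27.8 kHz, 29.8 kHz.
Within [9.8 kHz, 20.4 kHz]: 10.6 kHz, 18.2 kHz, 20.2 kHz.

10.6 kHz, 18.2 kHz, 20.2 kHz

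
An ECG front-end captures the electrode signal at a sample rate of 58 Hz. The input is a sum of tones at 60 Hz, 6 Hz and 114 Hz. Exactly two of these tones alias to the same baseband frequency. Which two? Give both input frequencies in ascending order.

60 Hz, 114 Hz

fs/2 = 29 Hz.
60 Hz mod fs = 2 Hz.
2 Hz ≤ fs/2 = 29 Hz, appears at 2 Hz.
6 Hz ≤ fs/2 = 29 Hz, passes unchanged.
114 Hz mod fs = 56 Hz.
56 Hz > fs/2 = 29 Hz, folds to fs − 56 Hz = 2 Hz.
60 Hz and 114 Hz both map to 2 Hz.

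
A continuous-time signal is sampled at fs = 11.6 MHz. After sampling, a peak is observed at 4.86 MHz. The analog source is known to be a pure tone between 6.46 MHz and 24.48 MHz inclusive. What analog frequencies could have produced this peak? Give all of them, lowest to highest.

6.74 MHz, 16.46 MHz, 18.34 MHz

Frequencies that alias to 4.86 MHz are k·fs ± 4.86 MHz for integer k ≥ 0.
k=0: 4.86 MHz.
k=1: 6.74 MHz, 16.46 MHz.
k=2: 18.34 MHz, 28.06 MHz.
k=3: 29.94 MHz, 39.66 MHz.
Within [6.46 MHz, 24.48 MHz]: 6.74 MHz, 16.46 MHz, 18.34 MHz.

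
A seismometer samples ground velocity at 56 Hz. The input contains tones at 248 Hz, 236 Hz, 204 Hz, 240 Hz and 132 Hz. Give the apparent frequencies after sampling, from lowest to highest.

fs/2 = 28 Hz.
248 Hz mod fs = 24 Hz.
24 Hz ≤ fs/2 = 28 Hz, appears at 24 Hz.
236 Hz mod fs = 12 Hz.
12 Hz ≤ fs/2 = 28 Hz, appears at 12 Hz.
204 Hz mod fs = 36 Hz.
36 Hz > fs/2 = 28 Hz, folds to fs − 36 Hz = 20 Hz.
240 Hz mod fs = 16 Hz.
16 Hz ≤ fs/2 = 28 Hz, appears at 16 Hz.
132 Hz mod fs = 20 Hz.
20 Hz ≤ fs/2 = 28 Hz, appears at 20 Hz.
Distinct values: {12 Hz, 16 Hz, 20 Hz, 24 Hz}.

12 Hz, 16 Hz, 20 Hz, 24 Hz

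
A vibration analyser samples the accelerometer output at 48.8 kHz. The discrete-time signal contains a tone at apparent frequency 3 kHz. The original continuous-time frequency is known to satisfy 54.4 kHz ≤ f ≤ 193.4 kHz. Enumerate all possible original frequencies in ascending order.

Frequencies that alias to 3 kHz are k·fs ± 3 kHz for integer k ≥ 0.
k=0: 3 kHz.
k=1: 45.8 kHz, 51.8 kHz.
k=2: 94.6 kHz, 100.6 kHz.
k=3: 143.4 kHz, 149.4 kHz.
k=4: 192.2 kHz, 198.2 kHz.
k=5: 241 kHz, 247 kHz.
Within [54.4 kHz, 193.4 kHz]: 94.6 kHz, 100.6 kHz, 143.4 kHz, 149.4 kHz, 192.2 kHz.

94.6 kHz, 100.6 kHz, 143.4 kHz, 149.4 kHz, 192.2 kHz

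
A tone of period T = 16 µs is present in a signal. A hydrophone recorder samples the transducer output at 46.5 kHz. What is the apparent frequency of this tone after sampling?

16 kHz

T = 16 µs → f = 1/T = 62.5 kHz.
62.5 kHz mod fs = 16 kHz.
16 kHz ≤ fs/2 = 23.25 kHz, appears at 16 kHz.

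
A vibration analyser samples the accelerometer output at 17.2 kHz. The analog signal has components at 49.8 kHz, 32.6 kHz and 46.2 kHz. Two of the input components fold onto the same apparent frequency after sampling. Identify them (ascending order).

fs/2 = 8.6 kHz.
49.8 kHz mod fs = 15.4 kHz.
15.4 kHz > fs/2 = 8.6 kHz, folds to fs − 15.4 kHz = 1.8 kHz.
32.6 kHz mod fs = 15.4 kHz.
15.4 kHz > fs/2 = 8.6 kHz, folds to fs − 15.4 kHz = 1.8 kHz.
46.2 kHz mod fs = 11.8 kHz.
11.8 kHz > fs/2 = 8.6 kHz, folds to fs − 11.8 kHz = 5.4 kHz.
32.6 kHz and 49.8 kHz both map to 1.8 kHz.

32.6 kHz, 49.8 kHz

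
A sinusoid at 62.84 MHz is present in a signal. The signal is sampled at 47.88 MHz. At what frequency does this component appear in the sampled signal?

62.84 MHz mod fs = 14.96 MHz.
14.96 MHz ≤ fs/2 = 23.94 MHz, appears at 14.96 MHz.

14.96 MHz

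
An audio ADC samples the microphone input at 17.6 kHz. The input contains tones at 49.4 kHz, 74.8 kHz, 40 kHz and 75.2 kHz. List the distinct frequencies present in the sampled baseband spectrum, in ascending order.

fs/2 = 8.8 kHz.
49.4 kHz mod fs = 14.2 kHz.
14.2 kHz > fs/2 = 8.8 kHz, folds to fs − 14.2 kHz = 3.4 kHz.
74.8 kHz mod fs = 4.4 kHz.
4.4 kHz ≤ fs/2 = 8.8 kHz, appears at 4.4 kHz.
40 kHz mod fs = 4.8 kHz.
4.8 kHz ≤ fs/2 = 8.8 kHz, appears at 4.8 kHz.
75.2 kHz mod fs = 4.8 kHz.
4.8 kHz ≤ fs/2 = 8.8 kHz, appears at 4.8 kHz.
Distinct values: {3.4 kHz, 4.4 kHz, 4.8 kHz}.

3.4 kHz, 4.4 kHz, 4.8 kHz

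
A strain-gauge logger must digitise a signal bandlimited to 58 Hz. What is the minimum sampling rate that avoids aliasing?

Nyquist rate = 2 × 58 Hz = 116 Hz.

116 Hz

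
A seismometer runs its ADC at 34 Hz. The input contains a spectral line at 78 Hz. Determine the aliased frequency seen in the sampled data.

78 Hz mod fs = 10 Hz.
10 Hz ≤ fs/2 = 17 Hz, appears at 10 Hz.

10 Hz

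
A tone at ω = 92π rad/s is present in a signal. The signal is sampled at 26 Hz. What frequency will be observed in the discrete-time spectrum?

ω = 92π rad/s → f = ω/(2π) = 46 Hz.
46 Hz mod fs = 20 Hz.
20 Hz > fs/2 = 13 Hz, folds to fs − 20 Hz = 6 Hz.

6 Hz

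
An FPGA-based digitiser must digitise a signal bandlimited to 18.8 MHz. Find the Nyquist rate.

Nyquist rate = 2 × 18.8 MHz = 37.6 MHz.

37.6 MHz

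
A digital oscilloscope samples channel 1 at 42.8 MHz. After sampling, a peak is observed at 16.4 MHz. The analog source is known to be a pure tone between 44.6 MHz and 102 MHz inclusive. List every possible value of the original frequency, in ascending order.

Frequencies that alias to 16.4 MHz are k·fs ± 16.4 MHz for integer k ≥ 0.
k=0: 16.4 MHz.
k=1: 26.4 MHz, 59.2 MHz.
k=2: 69.2 MHz, 102 MHz.
k=3: 112 MHz, 144.8 MHz.
Within [44.6 MHz, 102 MHz]: 59.2 MHz, 69.2 MHz, 102 MHz.

59.2 MHz, 69.2 MHz, 102 MHz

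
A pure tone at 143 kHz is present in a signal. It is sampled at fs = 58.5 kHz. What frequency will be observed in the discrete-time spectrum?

26 kHz

143 kHz mod fs = 26 kHz.
26 kHz ≤ fs/2 = 29.25 kHz, appears at 26 kHz.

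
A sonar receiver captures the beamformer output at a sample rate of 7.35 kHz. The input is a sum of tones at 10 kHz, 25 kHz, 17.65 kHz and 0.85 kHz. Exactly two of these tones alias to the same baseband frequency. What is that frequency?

2.95 kHz

fs/2 = 3.675 kHz.
10 kHz mod fs = 2.65 kHz.
2.65 kHz ≤ fs/2 = 3.675 kHz, appears at 2.65 kHz.
25 kHz mod fs = 2.95 kHz.
2.95 kHz ≤ fs/2 = 3.675 kHz, appears at 2.95 kHz.
17.65 kHz mod fs = 2.95 kHz.
2.95 kHz ≤ fs/2 = 3.675 kHz, appears at 2.95 kHz.
0.85 kHz ≤ fs/2 = 3.675 kHz, passes unchanged.
17.65 kHz and 25 kHz both map to 2.95 kHz.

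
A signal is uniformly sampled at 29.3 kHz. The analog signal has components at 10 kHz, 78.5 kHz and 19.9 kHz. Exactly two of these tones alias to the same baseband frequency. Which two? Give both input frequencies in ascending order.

fs/2 = 14.65 kHz.
10 kHz ≤ fs/2 = 14.65 kHz, passes unchanged.
78.5 kHz mod fs = 19.9 kHz.
19.9 kHz > fs/2 = 14.65 kHz, folds to fs − 19.9 kHz = 9.4 kHz.
19.9 kHz > fs/2 = 14.65 kHz, folds to fs − 19.9 kHz = 9.4 kHz.
19.9 kHz and 78.5 kHz both map to 9.4 kHz.

19.9 kHz, 78.5 kHz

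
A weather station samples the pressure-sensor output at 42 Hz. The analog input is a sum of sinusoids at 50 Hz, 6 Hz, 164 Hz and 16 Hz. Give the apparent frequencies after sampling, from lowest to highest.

4 Hz, 6 Hz, 8 Hz, 16 Hz

fs/2 = 21 Hz.
50 Hz mod fs = 8 Hz.
8 Hz ≤ fs/2 = 21 Hz, appears at 8 Hz.
6 Hz ≤ fs/2 = 21 Hz, passes unchanged.
164 Hz mod fs = 38 Hz.
38 Hz > fs/2 = 21 Hz, folds to fs − 38 Hz = 4 Hz.
16 Hz ≤ fs/2 = 21 Hz, passes unchanged.
Distinct values: {4 Hz, 6 Hz, 8 Hz, 16 Hz}.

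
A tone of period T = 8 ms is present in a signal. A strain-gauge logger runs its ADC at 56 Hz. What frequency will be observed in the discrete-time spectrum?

T = 8 ms → f = 1/T = 125 Hz.
125 Hz mod fs = 13 Hz.
13 Hz ≤ fs/2 = 28 Hz, appears at 13 Hz.

13 Hz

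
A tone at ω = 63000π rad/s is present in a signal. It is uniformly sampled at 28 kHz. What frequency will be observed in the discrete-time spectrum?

3.5 kHz

ω = 63000π rad/s → f = ω/(2π) = 31500 Hz = 31.5 kHz.
31.5 kHz mod fs = 3.5 kHz.
3.5 kHz ≤ fs/2 = 14 kHz, appears at 3.5 kHz.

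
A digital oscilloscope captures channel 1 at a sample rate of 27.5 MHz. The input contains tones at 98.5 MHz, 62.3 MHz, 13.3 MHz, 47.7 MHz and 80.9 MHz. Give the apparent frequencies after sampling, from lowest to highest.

fs/2 = 13.75 MHz.
98.5 MHz mod fs = 16 MHz.
16 MHz > fs/2 = 13.75 MHz, folds to fs − 16 MHz = 11.5 MHz.
62.3 MHz mod fs = 7.3 MHz.
7.3 MHz ≤ fs/2 = 13.75 MHz, appears at 7.3 MHz.
13.3 MHz ≤ fs/2 = 13.75 MHz, passes unchanged.
47.7 MHz mod fs = 20.2 MHz.
20.2 MHz > fs/2 = 13.75 MHz, folds to fs − 20.2 MHz = 7.3 MHz.
80.9 MHz mod fs = 25.9 MHz.
25.9 MHz > fs/2 = 13.75 MHz, folds to fs − 25.9 MHz = 1.6 MHz.
Distinct values: {1.6 MHz, 7.3 MHz, 11.5 MHz, 13.3 MHz}.

1.6 MHz, 7.3 MHz, 11.5 MHz, 13.3 MHz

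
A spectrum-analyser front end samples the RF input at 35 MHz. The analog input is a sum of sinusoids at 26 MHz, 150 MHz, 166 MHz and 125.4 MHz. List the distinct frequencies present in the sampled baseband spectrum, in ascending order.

fs/2 = 17.5 MHz.
26 MHz > fs/2 = 17.5 MHz, folds to fs − 26 MHz = 9 MHz.
150 MHz mod fs = 10 MHz.
10 MHz ≤ fs/2 = 17.5 MHz, appears at 10 MHz.
166 MHz mod fs = 26 MHz.
26 MHz > fs/2 = 17.5 MHz, folds to fs − 26 MHz = 9 MHz.
125.4 MHz mod fs = 20.4 MHz.
20.4 MHz > fs/2 = 17.5 MHz, folds to fs − 20.4 MHz = 14.6 MHz.
Distinct values: {9 MHz, 10 MHz, 14.6 MHz}.

9 MHz, 10 MHz, 14.6 MHz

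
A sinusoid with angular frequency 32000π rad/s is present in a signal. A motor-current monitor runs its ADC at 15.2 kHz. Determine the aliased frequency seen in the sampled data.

0.8 kHz

ω = 32000π rad/s → f = ω/(2π) = 16000 Hz = 16 kHz.
16 kHz mod fs = 0.8 kHz.
0.8 kHz ≤ fs/2 = 7.6 kHz, appears at 0.8 kHz.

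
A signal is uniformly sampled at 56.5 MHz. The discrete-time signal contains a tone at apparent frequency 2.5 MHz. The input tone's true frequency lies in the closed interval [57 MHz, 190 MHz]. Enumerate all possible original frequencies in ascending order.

Frequencies that alias to 2.5 MHz are k·fs ± 2.5 MHz for integer k ≥ 0.
k=0: 2.5 MHz.
k=1: 54 MHz, 59 MHz.
k=2: 110.5 MHz, 115.5 MHz.
k=3: 167 MHz, 172 MHz.
k=4: 223.5 MHz, 228.5 MHz.
Within [57 MHz, 190 MHz]: 59 MHz, 110.5 MHz, 115.5 MHz, 167 MHz, 172 MHz.

59 MHz, 110.5 MHz, 115.5 MHz, 167 MHz, 172 MHz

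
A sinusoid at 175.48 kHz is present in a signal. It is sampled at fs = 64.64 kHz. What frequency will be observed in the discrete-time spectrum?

18.44 kHz

175.48 kHz mod fs = 46.2 kHz.
46.2 kHz > fs/2 = 32.32 kHz, folds to fs − 46.2 kHz = 18.44 kHz.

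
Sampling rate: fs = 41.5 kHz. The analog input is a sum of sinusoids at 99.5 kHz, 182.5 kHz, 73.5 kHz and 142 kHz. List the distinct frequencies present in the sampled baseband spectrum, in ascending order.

9.5 kHz, 16.5 kHz, 17.5 kHz

fs/2 = 20.75 kHz.
99.5 kHz mod fs = 16.5 kHz.
16.5 kHz ≤ fs/2 = 20.75 kHz, appears at 16.5 kHz.
182.5 kHz mod fs = 16.5 kHz.
16.5 kHz ≤ fs/2 = 20.75 kHz, appears at 16.5 kHz.
73.5 kHz mod fs = 32 kHz.
32 kHz > fs/2 = 20.75 kHz, folds to fs − 32 kHz = 9.5 kHz.
142 kHz mod fs = 17.5 kHz.
17.5 kHz ≤ fs/2 = 20.75 kHz, appears at 17.5 kHz.
Distinct values: {9.5 kHz, 16.5 kHz, 17.5 kHz}.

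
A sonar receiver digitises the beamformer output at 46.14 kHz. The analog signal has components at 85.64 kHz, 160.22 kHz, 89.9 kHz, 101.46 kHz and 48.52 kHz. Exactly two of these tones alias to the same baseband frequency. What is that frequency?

2.38 kHz

fs/2 = 23.07 kHz.
85.64 kHz mod fs = 39.5 kHz.
39.5 kHz > fs/2 = 23.07 kHz, folds to fs − 39.5 kHz = 6.64 kHz.
160.22 kHz mod fs = 21.8 kHz.
21.8 kHz ≤ fs/2 = 23.07 kHz, appears at 21.8 kHz.
89.9 kHz mod fs = 43.76 kHz.
43.76 kHz > fs/2 = 23.07 kHz, folds to fs − 43.76 kHz = 2.38 kHz.
101.46 kHz mod fs = 9.18 kHz.
9.18 kHz ≤ fs/2 = 23.07 kHz, appears at 9.18 kHz.
48.52 kHz mod fs = 2.38 kHz.
2.38 kHz ≤ fs/2 = 23.07 kHz, appears at 2.38 kHz.
48.52 kHz and 89.9 kHz both map to 2.38 kHz.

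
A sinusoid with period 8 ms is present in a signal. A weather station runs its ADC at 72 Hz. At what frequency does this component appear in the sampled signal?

19 Hz

T = 8 ms → f = 1/T = 125 Hz.
125 Hz mod fs = 53 Hz.
53 Hz > fs/2 = 36 Hz, folds to fs − 53 Hz = 19 Hz.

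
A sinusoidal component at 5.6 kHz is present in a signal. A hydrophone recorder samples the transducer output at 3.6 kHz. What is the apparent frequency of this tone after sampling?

1.6 kHz

5.6 kHz mod fs = 2 kHz.
2 kHz > fs/2 = 1.8 kHz, folds to fs − 2 kHz = 1.6 kHz.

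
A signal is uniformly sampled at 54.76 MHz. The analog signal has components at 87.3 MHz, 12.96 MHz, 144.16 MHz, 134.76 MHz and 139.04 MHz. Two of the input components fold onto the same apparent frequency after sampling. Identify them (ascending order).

fs/2 = 27.38 MHz.
87.3 MHz mod fs = 32.54 MHz.
32.54 MHz > fs/2 = 27.38 MHz, folds to fs − 32.54 MHz = 22.22 MHz.
12.96 MHz ≤ fs/2 = 27.38 MHz, passes unchanged.
144.16 MHz mod fs = 34.64 MHz.
34.64 MHz > fs/2 = 27.38 MHz, folds to fs − 34.64 MHz = 20.12 MHz.
134.76 MHz mod fs = 25.24 MHz.
25.24 MHz ≤ fs/2 = 27.38 MHz, appears at 25.24 MHz.
139.04 MHz mod fs = 29.52 MHz.
29.52 MHz > fs/2 = 27.38 MHz, folds to fs − 29.52 MHz = 25.24 MHz.
134.76 MHz and 139.04 MHz both map to 25.24 MHz.

134.76 MHz, 139.04 MHz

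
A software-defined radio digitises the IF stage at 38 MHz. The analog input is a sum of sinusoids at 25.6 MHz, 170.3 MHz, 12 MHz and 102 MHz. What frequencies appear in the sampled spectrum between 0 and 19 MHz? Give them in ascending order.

fs/2 = 19 MHz.
25.6 MHz > fs/2 = 19 MHz, folds to fs − 25.6 MHz = 12.4 MHz.
170.3 MHz mod fs = 18.3 MHz.
18.3 MHz ≤ fs/2 = 19 MHz, appears at 18.3 MHz.
12 MHz ≤ fs/2 = 19 MHz, passes unchanged.
102 MHz mod fs = 26 MHz.
26 MHz > fs/2 = 19 MHz, folds to fs − 26 MHz = 12 MHz.
Distinct values: {12 MHz, 12.4 MHz, 18.3 MHz}.

12 MHz, 12.4 MHz, 18.3 MHz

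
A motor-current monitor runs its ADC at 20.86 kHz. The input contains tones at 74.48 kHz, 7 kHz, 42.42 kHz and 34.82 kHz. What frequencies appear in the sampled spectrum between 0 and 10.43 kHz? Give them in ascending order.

fs/2 = 10.43 kHz.
74.48 kHz mod fs = 11.9 kHz.
11.9 kHz > fs/2 = 10.43 kHz, folds to fs − 11.9 kHz = 8.96 kHz.
7 kHz ≤ fs/2 = 10.43 kHz, passes unchanged.
42.42 kHz mod fs = 0.7 kHz.
0.7 kHz ≤ fs/2 = 10.43 kHz, appears at 0.7 kHz.
34.82 kHz mod fs = 13.96 kHz.
13.96 kHz > fs/2 = 10.43 kHz, folds to fs − 13.96 kHz = 6.9 kHz.
Distinct values: {0.7 kHz, 6.9 kHz, 7 kHz, 8.96 kHz}.

0.7 kHz, 6.9 kHz, 7 kHz, 8.96 kHz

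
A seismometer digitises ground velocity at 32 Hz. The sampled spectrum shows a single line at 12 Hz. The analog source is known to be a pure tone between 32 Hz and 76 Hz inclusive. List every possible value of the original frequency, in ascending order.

Frequencies that alias to 12 Hz are k·fs ± 12 Hz for integer k ≥ 0.
k=0: 12 Hz.
k=1: 20 Hz, 44 Hz.
k=2: 52 Hz, 76 Hz.
k=3: 84 Hz, 108 Hz.
Within [32 Hz, 76 Hz]: 44 Hz, 52 Hz, 76 Hz.

44 Hz, 52 Hz, 76 Hz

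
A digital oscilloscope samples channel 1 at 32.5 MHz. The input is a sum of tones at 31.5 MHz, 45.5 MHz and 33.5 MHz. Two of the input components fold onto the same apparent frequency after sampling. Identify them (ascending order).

31.5 MHz, 33.5 MHz

fs/2 = 16.25 MHz.
31.5 MHz > fs/2 = 16.25 MHz, folds to fs − 31.5 MHz = 1 MHz.
45.5 MHz mod fs = 13 MHz.
13 MHz ≤ fs/2 = 16.25 MHz, appears at 13 MHz.
33.5 MHz mod fs = 1 MHz.
1 MHz ≤ fs/2 = 16.25 MHz, appears at 1 MHz.
31.5 MHz and 33.5 MHz both map to 1 MHz.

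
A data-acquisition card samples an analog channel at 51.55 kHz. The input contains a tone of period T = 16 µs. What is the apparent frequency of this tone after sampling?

10.95 kHz

T = 16 µs → f = 1/T = 62.5 kHz.
62.5 kHz mod fs = 10.95 kHz.
10.95 kHz ≤ fs/2 = 25.775 kHz, appears at 10.95 kHz.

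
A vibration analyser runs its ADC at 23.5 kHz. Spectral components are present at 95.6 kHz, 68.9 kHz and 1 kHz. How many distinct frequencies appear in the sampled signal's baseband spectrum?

fs/2 = 11.75 kHz.
95.6 kHz mod fs = 1.6 kHz.
1.6 kHz ≤ fs/2 = 11.75 kHz, appears at 1.6 kHz.
68.9 kHz mod fs = 21.9 kHz.
21.9 kHz > fs/2 = 11.75 kHz, folds to fs − 21.9 kHz = 1.6 kHz.
1 kHz ≤ fs/2 = 11.75 kHz, passes unchanged.
Distinct values: {1 kHz, 1.6 kHz} → 2.

2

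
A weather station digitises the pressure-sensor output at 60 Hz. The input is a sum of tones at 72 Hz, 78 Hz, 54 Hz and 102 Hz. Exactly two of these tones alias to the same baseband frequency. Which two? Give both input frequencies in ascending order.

78 Hz, 102 Hz

fs/2 = 30 Hz.
72 Hz mod fs = 12 Hz.
12 Hz ≤ fs/2 = 30 Hz, appears at 12 Hz.
78 Hz mod fs = 18 Hz.
18 Hz ≤ fs/2 = 30 Hz, appears at 18 Hz.
54 Hz > fs/2 = 30 Hz, folds to fs − 54 Hz = 6 Hz.
102 Hz mod fs = 42 Hz.
42 Hz > fs/2 = 30 Hz, folds to fs − 42 Hz = 18 Hz.
78 Hz and 102 Hz both map to 18 Hz.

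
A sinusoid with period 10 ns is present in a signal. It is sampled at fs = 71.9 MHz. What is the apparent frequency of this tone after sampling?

T = 10 ns → f = 1/T = 100 MHz.
100 MHz mod fs = 28.1 MHz.
28.1 MHz ≤ fs/2 = 35.95 MHz, appears at 28.1 MHz.

28.1 MHz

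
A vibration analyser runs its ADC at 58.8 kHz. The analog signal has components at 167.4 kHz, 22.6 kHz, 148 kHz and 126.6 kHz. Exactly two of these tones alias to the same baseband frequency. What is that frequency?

9 kHz

fs/2 = 29.4 kHz.
167.4 kHz mod fs = 49.8 kHz.
49.8 kHz > fs/2 = 29.4 kHz, folds to fs − 49.8 kHz = 9 kHz.
22.6 kHz ≤ fs/2 = 29.4 kHz, passes unchanged.
148 kHz mod fs = 30.4 kHz.
30.4 kHz > fs/2 = 29.4 kHz, folds to fs − 30.4 kHz = 28.4 kHz.
126.6 kHz mod fs = 9 kHz.
9 kHz ≤ fs/2 = 29.4 kHz, appears at 9 kHz.
126.6 kHz and 167.4 kHz both map to 9 kHz.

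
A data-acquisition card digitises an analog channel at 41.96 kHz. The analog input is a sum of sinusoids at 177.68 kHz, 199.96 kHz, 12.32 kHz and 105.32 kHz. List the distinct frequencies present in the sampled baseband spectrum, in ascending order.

9.84 kHz, 12.32 kHz, 20.56 kHz

fs/2 = 20.98 kHz.
177.68 kHz mod fs = 9.84 kHz.
9.84 kHz ≤ fs/2 = 20.98 kHz, appears at 9.84 kHz.
199.96 kHz mod fs = 32.12 kHz.
32.12 kHz > fs/2 = 20.98 kHz, folds to fs − 32.12 kHz = 9.84 kHz.
12.32 kHz ≤ fs/2 = 20.98 kHz, passes unchanged.
105.32 kHz mod fs = 21.4 kHz.
21.4 kHz > fs/2 = 20.98 kHz, folds to fs − 21.4 kHz = 20.56 kHz.
Distinct values: {9.84 kHz, 12.32 kHz, 20.56 kHz}.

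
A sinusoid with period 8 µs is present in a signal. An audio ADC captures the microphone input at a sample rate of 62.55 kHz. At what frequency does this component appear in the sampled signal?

0.1 kHz

T = 8 µs → f = 1/T = 125 kHz.
125 kHz mod fs = 62.45 kHz.
62.45 kHz > fs/2 = 31.275 kHz, folds to fs − 62.45 kHz = 0.1 kHz.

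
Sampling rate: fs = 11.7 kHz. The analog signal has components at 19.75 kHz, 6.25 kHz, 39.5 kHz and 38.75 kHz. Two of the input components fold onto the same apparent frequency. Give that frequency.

3.65 kHz

fs/2 = 5.85 kHz.
19.75 kHz mod fs = 8.05 kHz.
8.05 kHz > fs/2 = 5.85 kHz, folds to fs − 8.05 kHz = 3.65 kHz.
6.25 kHz > fs/2 = 5.85 kHz, folds to fs − 6.25 kHz = 5.45 kHz.
39.5 kHz mod fs = 4.4 kHz.
4.4 kHz ≤ fs/2 = 5.85 kHz, appears at 4.4 kHz.
38.75 kHz mod fs = 3.65 kHz.
3.65 kHz ≤ fs/2 = 5.85 kHz, appears at 3.65 kHz.
19.75 kHz and 38.75 kHz both map to 3.65 kHz.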